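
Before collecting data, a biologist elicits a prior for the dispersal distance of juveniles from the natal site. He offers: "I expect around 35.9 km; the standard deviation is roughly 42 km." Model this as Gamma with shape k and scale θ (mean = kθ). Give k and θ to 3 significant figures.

k ≈ 0.731, θ ≈ 49.1

For Gamma(k, scale θ): mean = kθ, variance = kθ², so CV = 1/√k.
CV = SD/mean = 42/35.9 = 1.17, hence k = 1/CV² = 0.731.
Then θ = mean/k = 35.9/0.731 = 49.1.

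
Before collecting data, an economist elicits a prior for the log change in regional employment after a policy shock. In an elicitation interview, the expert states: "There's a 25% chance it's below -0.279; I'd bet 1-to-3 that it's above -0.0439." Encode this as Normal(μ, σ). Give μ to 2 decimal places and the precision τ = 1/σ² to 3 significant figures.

μ = -0.16, τ = 32.9

For Normal(μ,σ), the p-quantile is μ + z_p·σ. Here z_{0.25} = -0.6745, z_{0.75} = 0.6745.
So -0.279 = μ − 0.6745σ and -0.0439 = μ + 0.6745σ.
Subtracting: σ = (-0.0439 − -0.279)/(0.6745 − (-0.6745)) = 0.17.
Then μ = -0.279 − (-0.6745)·0.17 = -0.16.
Precision τ = 1/σ² = 1/0.1743² = 32.9.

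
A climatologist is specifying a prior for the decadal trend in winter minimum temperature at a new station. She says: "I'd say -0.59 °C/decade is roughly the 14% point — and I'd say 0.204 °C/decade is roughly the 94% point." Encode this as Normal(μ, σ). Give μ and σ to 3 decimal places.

μ = -0.264, σ = 0.301

The p-quantile of Normal(μ,σ) is μ + z_p·σ, with z_{0.14} = -1.08 and z_{0.94} = 1.555.
Eliminate σ: μ = (z₂·x₁ − z₁·x₂)/(z₂ − z₁) = (1.555·-0.59 − (-1.08)·0.204)/2.635 = -0.264.
Then σ = (x₂ − x₁)/(z₂ − z₁) = (0.204 − -0.59)/2.635 = 0.301.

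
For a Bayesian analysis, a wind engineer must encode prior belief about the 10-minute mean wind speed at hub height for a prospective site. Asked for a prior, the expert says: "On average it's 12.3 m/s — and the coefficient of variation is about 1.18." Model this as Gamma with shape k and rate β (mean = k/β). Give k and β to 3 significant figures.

k ≈ 0.718, β ≈ 0.0584

For Gamma(k, rate β): mean = k/β, variance = k/β², so CV = 1/√k.
CV = 1.18, hence k = 1/CV² = 0.718.
Then β = k/mean = 0.718/12.3 = 0.0584.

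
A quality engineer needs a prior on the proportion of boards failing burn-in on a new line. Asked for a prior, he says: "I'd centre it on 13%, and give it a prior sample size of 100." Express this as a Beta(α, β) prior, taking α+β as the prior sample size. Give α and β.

Under the effective-sample-size interpretation, Beta(α, β) has prior mean α/(α+β) and prior sample size α+β.
So α+β = 100 and α/(α+β) = 0.13, giving α = 0.13·100 = 13 and β = 100 − 13 = 87.

α = 13, β = 87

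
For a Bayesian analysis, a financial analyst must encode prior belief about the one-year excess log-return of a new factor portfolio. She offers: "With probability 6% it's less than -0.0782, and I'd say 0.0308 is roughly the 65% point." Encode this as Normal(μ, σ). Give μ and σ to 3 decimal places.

μ = 0.009, σ = 0.056

The p-quantile of Normal(μ,σ) is μ + z_p·σ, with z_{0.06} = -1.555 and z_{0.65} = 0.3853.
Eliminate σ: μ = (z₂·x₁ − z₁·x₂)/(z₂ − z₁) = (0.3853·-0.0782 − (-1.555)·0.0308)/1.94 = 0.009.
Then σ = (x₂ − x₁)/(z₂ − z₁) = (0.0308 − -0.0782)/1.94 = 0.056.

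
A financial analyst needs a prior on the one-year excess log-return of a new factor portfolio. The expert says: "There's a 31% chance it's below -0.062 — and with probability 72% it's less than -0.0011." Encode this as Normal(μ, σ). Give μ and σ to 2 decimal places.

For Normal(μ,σ), the p-quantile is μ + z_p·σ. Here z_{0.31} = -0.4959, z_{0.72} = 0.5828.
So -0.062 = μ − 0.4959σ and -0.0011 = μ + 0.5828σ.
Subtracting: σ = (-0.0011 − -0.062)/(0.5828 − (-0.4959)) = 0.06.
Then μ = -0.062 − (-0.4959)·0.06 = -0.03.

μ = -0.03, σ = 0.06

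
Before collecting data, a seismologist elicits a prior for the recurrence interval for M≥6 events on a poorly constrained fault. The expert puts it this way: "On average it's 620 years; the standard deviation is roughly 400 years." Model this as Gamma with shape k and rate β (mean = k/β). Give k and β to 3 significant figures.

For Gamma(k, rate β): mean = k/β, variance = k/β², so CV = 1/√k.
CV = SD/mean = 400/620 = 0.6452, hence k = 1/CV² = 2.4.
Then β = k/mean = 2.4/620 = 0.00387.

k ≈ 2.4, β ≈ 0.00387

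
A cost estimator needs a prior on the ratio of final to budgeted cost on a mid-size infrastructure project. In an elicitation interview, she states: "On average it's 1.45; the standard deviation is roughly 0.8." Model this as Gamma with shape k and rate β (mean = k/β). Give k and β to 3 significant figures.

For Gamma(k, rate β): mean = k/β, variance = k/β², so CV = 1/√k.
CV = SD/mean = 0.8/1.45 = 0.5517, hence k = 1/CV² = 3.29.
Then β = k/mean = 3.29/1.45 = 2.27.

k ≈ 3.29, β ≈ 2.27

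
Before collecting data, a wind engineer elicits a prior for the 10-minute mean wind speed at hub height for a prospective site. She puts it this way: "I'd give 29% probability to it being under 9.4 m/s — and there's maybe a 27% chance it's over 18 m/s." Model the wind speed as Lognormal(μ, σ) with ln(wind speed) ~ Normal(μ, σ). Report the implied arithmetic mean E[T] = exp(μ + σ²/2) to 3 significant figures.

E[T] ≈ 14.9 m/s

If T ~ Lognormal(μ,σ) then ln T ~ Normal(μ,σ), so the p-quantile of ln T is μ + z_p·σ.
ln(9.4) = 2.241 and ln(18) = 2.89; z_{0.29} = -0.5534, z_{0.73} = 0.6128.
σ = (2.89 − 2.241)/(0.6128 − (-0.5534)) = 0.557.
μ = 2.241 − (-0.5534)·0.557 = 2.549.
E[T] = exp(μ + σ²/2) = exp(2.549 + 0.1552) = 14.9 m/s.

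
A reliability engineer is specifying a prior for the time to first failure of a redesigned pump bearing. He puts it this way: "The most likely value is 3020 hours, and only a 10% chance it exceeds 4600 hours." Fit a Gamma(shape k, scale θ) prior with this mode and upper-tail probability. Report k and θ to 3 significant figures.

Gamma(k,θ) with k>1 has mode (k−1)θ, so θ = 3020/(k−1).
Need P(X < 4600) = 0.9 with θ tied to k this way. Start at k = 2, θ = 3020: P(X<4600) ≈ 0.450.
Too low — raise k to concentrate. Iterating converges to k ≈ 11.5.
Then θ = 3020/(11.5−1) ≈ 287.

k ≈ 11.5, θ ≈ 287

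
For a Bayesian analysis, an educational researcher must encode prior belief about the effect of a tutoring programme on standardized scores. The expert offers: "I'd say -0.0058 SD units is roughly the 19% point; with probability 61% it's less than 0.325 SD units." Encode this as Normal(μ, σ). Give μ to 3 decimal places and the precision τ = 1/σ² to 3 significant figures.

The p-quantile of Normal(μ,σ) is μ + z_p·σ, with z_{0.19} = -0.8779 and z_{0.61} = 0.2793.
Eliminate σ: μ = (z₂·x₁ − z₁·x₂)/(z₂ − z₁) = (0.2793·-0.0058 − (-0.8779)·0.325)/1.157 = 0.245.
Then σ = (x₂ − x₁)/(z₂ − z₁) = (0.325 − -0.0058)/1.157 = 0.286.
Precision τ = 1/σ² = 1/0.2859² = 12.2.

μ = 0.245, τ = 12.2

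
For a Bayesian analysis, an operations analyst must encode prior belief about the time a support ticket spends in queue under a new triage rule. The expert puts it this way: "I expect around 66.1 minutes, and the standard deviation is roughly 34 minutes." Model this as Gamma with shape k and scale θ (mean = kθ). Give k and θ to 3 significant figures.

k ≈ 3.78, θ ≈ 17.5

For Gamma(k, scale θ): mean = kθ, variance = kθ², so CV = 1/√k.
CV = SD/mean = 34/66.1 = 0.5144, hence k = 1/CV² = 3.78.
Then θ = mean/k = 66.1/3.78 = 17.5.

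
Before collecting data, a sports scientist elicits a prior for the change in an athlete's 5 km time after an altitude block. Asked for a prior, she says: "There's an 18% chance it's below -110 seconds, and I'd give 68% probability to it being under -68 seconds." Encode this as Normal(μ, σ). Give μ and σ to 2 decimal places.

For Normal(μ,σ), the p-quantile is μ + z_p·σ. Here z_{0.18} = -0.9154, z_{0.68} = 0.4677.
So -110 = μ − 0.9154σ and -68 = μ + 0.4677σ.
Subtracting: σ = (-68 − -110)/(0.4677 − (-0.9154)) = 30.37.
Then μ = -110 − (-0.9154)·30.37 = -82.20.

μ = -82.20, σ = 30.37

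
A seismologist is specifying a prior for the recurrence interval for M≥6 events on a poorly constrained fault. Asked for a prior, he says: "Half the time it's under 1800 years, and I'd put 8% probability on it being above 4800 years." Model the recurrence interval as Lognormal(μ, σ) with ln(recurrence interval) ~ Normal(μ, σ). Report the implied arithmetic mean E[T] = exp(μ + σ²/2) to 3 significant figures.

E[T] ≈ 2300 years

If T ~ Lognormal(μ,σ) then ln T ~ Normal(μ,σ), so the p-quantile of ln T is μ + z_p·σ.
ln(1800) = 7.496 and ln(4800) = 8.476; z_{0.5} = 0, z_{0.92} = 1.405.
σ = (8.476 − 7.496)/(1.405 − (0)) = 0.698.
μ = 7.496 − (0)·0.698 = 7.496.
E[T] = exp(μ + σ²/2) = exp(7.496 + 0.2436) = 2300 years.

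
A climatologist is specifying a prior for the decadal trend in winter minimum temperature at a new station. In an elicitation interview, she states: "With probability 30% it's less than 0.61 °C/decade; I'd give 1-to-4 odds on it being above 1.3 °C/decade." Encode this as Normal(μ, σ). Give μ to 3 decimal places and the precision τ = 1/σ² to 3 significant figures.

For Normal(μ,σ), the p-quantile is μ + z_p·σ. Here z_{0.3} = -0.5244, z_{0.8} = 0.8416.
So 0.61 = μ − 0.5244σ and 1.3 = μ + 0.8416σ.
Subtracting: σ = (1.3 − 0.61)/(0.8416 − (-0.5244)) = 0.505.
Then μ = 0.61 − (-0.5244)·0.505 = 0.875.
Precision τ = 1/σ² = 1/0.5051² = 3.92.

μ = 0.875, τ = 3.92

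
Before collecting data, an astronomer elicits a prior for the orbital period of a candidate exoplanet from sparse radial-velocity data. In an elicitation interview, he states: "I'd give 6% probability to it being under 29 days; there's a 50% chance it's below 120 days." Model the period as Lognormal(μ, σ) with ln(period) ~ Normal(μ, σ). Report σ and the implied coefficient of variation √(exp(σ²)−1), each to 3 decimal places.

σ ≈ 0.913, CV ≈ 1.142

If T ~ Lognormal(μ,σ) then ln T ~ Normal(μ,σ), so the p-quantile of ln T is μ + z_p·σ.
ln(29) = 3.367 and ln(120) = 4.787; z_{0.06} = -1.555, z_{0.5} = 0.
σ = (4.787 − 3.367)/(0 − (-1.555)) = 0.913.
μ = 3.367 − (-1.555)·0.913 = 4.787.
CV = √(exp(σ²)−1) = √(exp(0.8344)−1) = 1.142.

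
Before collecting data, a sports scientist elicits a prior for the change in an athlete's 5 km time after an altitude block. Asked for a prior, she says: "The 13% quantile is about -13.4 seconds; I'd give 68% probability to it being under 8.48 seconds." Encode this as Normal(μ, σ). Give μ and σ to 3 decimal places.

For Normal(μ,σ), the p-quantile is μ + z_p·σ. Here z_{0.13} = -1.126, z_{0.68} = 0.4677.
So -13.4 = μ − 1.126σ and 8.48 = μ + 0.4677σ.
Subtracting: σ = (8.48 − -13.4)/(0.4677 − (-1.126)) = 13.726.
Then μ = -13.4 − (-1.126)·13.726 = 2.061.

μ = 2.061, σ = 13.726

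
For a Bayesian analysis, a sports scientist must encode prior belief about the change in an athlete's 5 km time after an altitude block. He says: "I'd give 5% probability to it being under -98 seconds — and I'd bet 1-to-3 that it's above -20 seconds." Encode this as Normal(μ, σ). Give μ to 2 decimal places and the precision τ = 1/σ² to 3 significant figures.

μ = -42.68, τ = 0.000884

The p-quantile of Normal(μ,σ) is μ + z_p·σ, with z_{0.05} = -1.645 and z_{0.75} = 0.6745.
Eliminate σ: μ = (z₂·x₁ − z₁·x₂)/(z₂ − z₁) = (0.6745·-98 − (-1.645)·-20)/2.319 = -42.68.
Then σ = (x₂ − x₁)/(z₂ − z₁) = (-20 − -98)/2.319 = 33.63.
Precision τ = 1/σ² = 1/33.63² = 0.000884.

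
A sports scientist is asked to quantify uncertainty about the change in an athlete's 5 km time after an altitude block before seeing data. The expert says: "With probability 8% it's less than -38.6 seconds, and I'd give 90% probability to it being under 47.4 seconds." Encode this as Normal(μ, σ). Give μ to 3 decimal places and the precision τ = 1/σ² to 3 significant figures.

μ = 6.377, τ = 0.000976

For Normal(μ,σ), the p-quantile is μ + z_p·σ. Here z_{0.08} = -1.405, z_{0.9} = 1.282.
So -38.6 = μ − 1.405σ and 47.4 = μ + 1.282σ.
Subtracting: σ = (47.4 − -38.6)/(1.282 − (-1.405)) = 32.010.
Then μ = -38.6 − (-1.405)·32.010 = 6.377.
Precision τ = 1/σ² = 1/32.01² = 0.000976.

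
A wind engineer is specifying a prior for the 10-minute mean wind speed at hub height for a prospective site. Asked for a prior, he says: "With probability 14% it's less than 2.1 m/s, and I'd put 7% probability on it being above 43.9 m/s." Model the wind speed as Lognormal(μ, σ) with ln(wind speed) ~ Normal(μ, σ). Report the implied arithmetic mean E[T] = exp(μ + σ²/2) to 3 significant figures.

If T ~ Lognormal(μ,σ) then ln T ~ Normal(μ,σ), so the p-quantile of ln T is μ + z_p·σ.
ln(2.1) = 0.7419 and ln(43.9) = 3.782; z_{0.14} = -1.08, z_{0.93} = 1.476.
σ = (3.782 − 0.7419)/(1.476 − (-1.08)) = 1.189.
μ = 0.7419 − (-1.08)·1.189 = 2.027.
E[T] = exp(μ + σ²/2) = exp(2.027 + 0.7072) = 15.4 m/s.

E[T] ≈ 15.4 m/s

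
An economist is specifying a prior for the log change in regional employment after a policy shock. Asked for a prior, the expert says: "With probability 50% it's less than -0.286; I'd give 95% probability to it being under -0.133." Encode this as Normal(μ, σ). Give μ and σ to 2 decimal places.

μ = -0.29, σ = 0.09

The p-quantile of Normal(μ,σ) is μ + z_p·σ, with z_{0.5} = 0 and z_{0.95} = 1.645.
Eliminate σ: μ = (z₂·x₁ − z₁·x₂)/(z₂ − z₁) = (1.645·-0.286 − (0)·-0.133)/1.645 = -0.29.
Then σ = (x₂ − x₁)/(z₂ − z₁) = (-0.133 − -0.286)/1.645 = 0.09.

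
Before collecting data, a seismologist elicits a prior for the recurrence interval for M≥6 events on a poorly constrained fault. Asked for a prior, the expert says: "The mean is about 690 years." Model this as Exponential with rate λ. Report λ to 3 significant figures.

Exponential mean = 1/λ, so λ = 1/690.0 = 0.00145.

λ ≈ 0.00145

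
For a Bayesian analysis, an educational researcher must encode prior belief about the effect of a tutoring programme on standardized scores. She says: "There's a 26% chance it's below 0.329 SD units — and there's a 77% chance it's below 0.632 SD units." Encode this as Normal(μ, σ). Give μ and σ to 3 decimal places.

For Normal(μ,σ), the p-quantile is μ + z_p·σ. Here z_{0.26} = -0.6433, z_{0.77} = 0.7388.
So 0.329 = μ − 0.6433σ and 0.632 = μ + 0.7388σ.
Subtracting: σ = (0.632 − 0.329)/(0.7388 − (-0.6433)) = 0.219.
Then μ = 0.329 − (-0.6433)·0.219 = 0.470.

μ = 0.470, σ = 0.219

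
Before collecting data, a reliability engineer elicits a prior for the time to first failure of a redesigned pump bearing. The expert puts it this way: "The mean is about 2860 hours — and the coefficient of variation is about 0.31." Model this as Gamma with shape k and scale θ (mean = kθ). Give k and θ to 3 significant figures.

k ≈ 10.4, θ ≈ 275

For Gamma(k, scale θ): mean = kθ, variance = kθ², so CV = 1/√k.
CV = 0.31, hence k = 1/CV² = 10.4.
Then θ = mean/k = 2860/10.4 = 275.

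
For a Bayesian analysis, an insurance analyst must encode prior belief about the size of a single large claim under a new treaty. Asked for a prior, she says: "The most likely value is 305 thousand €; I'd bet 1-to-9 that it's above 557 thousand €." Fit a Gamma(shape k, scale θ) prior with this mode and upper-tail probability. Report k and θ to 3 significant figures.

Gamma(k,θ) with k>1 has mode (k−1)θ, so θ = 305/(k−1).
Need P(X < 557) = 0.9 with θ tied to k this way. Start at k = 2, θ = 305: P(X<557) ≈ 0.545.
Too low — raise k to concentrate. Iterating converges to k ≈ 6.26.
Then θ = 305/(6.26−1) ≈ 58.

k ≈ 6.26, θ ≈ 58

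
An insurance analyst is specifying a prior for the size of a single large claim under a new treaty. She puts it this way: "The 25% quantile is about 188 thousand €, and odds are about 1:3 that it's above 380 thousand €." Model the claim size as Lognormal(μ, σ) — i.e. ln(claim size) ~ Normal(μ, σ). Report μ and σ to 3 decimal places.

If T ~ Lognormal(μ,σ) then ln T ~ Normal(μ,σ), so the p-quantile of ln T is μ + z_p·σ.
ln(188) = 5.236 and ln(380) = 5.94; z_{0.25} = -0.6745, z_{0.75} = 0.6745.
σ = (5.94 − 5.236)/(0.6745 − (-0.6745)) = 0.522.
μ = 5.236 − (-0.6745)·0.522 = 5.588.

μ ≈ 5.588, σ ≈ 0.522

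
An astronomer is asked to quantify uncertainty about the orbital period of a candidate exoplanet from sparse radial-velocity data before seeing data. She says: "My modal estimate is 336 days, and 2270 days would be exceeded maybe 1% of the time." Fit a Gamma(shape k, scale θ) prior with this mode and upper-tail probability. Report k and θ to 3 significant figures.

k ≈ 1.98, θ ≈ 344

Gamma(k,θ) with k>1 has mode (k−1)θ, so θ = 336/(k−1).
Need P(X < 2270) = 0.99 with θ tied to k this way. Start at k = 2, θ = 336: P(X<2270) ≈ 0.991.
Too high — lower k to spread out. Iterating converges to k ≈ 1.98.
Then θ = 336/(1.98−1) ≈ 344.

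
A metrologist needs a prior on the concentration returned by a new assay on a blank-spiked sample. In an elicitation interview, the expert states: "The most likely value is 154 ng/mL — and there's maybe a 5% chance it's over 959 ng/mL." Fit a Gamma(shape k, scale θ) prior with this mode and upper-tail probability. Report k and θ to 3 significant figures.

Gamma(k,θ) with k>1 has mode (k−1)θ, so θ = 154/(k−1).
Need P(X < 959) = 0.95 with θ tied to k this way. Start at k = 2, θ = 154: P(X<959) ≈ 0.986.
Too high — lower k to spread out. Iterating converges to k ≈ 1.68.
Then θ = 154/(1.68−1) ≈ 228.

k ≈ 1.68, θ ≈ 228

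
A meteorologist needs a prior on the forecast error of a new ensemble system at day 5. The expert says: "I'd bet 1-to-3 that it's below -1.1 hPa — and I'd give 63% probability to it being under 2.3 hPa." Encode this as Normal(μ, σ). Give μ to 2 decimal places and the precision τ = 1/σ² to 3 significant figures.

μ = 1.18, τ = 0.0876

The p-quantile of Normal(μ,σ) is μ + z_p·σ, with z_{0.25} = -0.6745 and z_{0.63} = 0.3319.
Eliminate σ: μ = (z₂·x₁ − z₁·x₂)/(z₂ − z₁) = (0.3319·-1.1 − (-0.6745)·2.3)/1.006 = 1.18.
Then σ = (x₂ − x₁)/(z₂ − z₁) = (2.3 − -1.1)/1.006 = 3.38.
Precision τ = 1/σ² = 1/3.379² = 0.0876.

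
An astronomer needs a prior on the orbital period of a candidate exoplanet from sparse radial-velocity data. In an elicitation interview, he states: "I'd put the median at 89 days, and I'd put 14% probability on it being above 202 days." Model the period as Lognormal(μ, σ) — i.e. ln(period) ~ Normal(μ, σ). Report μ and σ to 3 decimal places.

μ ≈ 4.489, σ ≈ 0.759

If T ~ Lognormal(μ,σ) then ln T ~ Normal(μ,σ), so the p-quantile of ln T is μ + z_p·σ.
ln(89) = 4.489 and ln(202) = 5.308; z_{0.5} = 0, z_{0.86} = 1.08.
σ = (5.308 − 4.489)/(1.08 − (0)) = 0.759.
μ = 4.489 − (0)·0.759 = 4.489.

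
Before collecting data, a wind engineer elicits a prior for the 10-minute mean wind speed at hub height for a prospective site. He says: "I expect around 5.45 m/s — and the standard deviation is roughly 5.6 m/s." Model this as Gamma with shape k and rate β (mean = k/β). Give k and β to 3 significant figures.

For Gamma(k, rate β): mean = k/β, variance = k/β², so CV = 1/√k.
CV = SD/mean = 5.6/5.45 = 1.028, hence k = 1/CV² = 0.947.
Then β = k/mean = 0.947/5.45 = 0.174.

k ≈ 0.947, β ≈ 0.174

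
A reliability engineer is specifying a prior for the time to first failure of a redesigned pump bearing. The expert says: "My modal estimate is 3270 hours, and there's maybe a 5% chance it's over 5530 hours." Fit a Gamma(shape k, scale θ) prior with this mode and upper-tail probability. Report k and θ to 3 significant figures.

Gamma(k,θ) with k>1 has mode (k−1)θ, so θ = 3270/(k−1).
Need P(X < 5530) = 0.95 with θ tied to k this way. Start at k = 2, θ = 3270: P(X<5530) ≈ 0.504.
Too low — raise k to concentrate. Iterating converges to k ≈ 11.1.
Then θ = 3270/(11.1−1) ≈ 323.

k ≈ 11.1, θ ≈ 323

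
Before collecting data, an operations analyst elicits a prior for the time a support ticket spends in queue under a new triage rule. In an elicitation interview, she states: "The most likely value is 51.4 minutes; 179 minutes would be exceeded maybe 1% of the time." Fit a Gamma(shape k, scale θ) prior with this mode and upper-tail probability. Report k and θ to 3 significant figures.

Gamma(k,θ) with k>1 has mode (k−1)θ, so θ = 51.4/(k−1).
Need P(X < 179) = 0.99 with θ tied to k this way. Start at k = 2, θ = 51.4: P(X<179) ≈ 0.862.
Too low — raise k to concentrate. Iterating converges to k ≈ 3.79.
Then θ = 51.4/(3.79−1) ≈ 18.4.

k ≈ 3.79, θ ≈ 18.4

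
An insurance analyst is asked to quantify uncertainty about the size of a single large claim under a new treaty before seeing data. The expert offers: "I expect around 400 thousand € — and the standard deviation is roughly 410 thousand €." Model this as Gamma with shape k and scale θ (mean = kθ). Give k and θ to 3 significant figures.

k ≈ 0.952, θ ≈ 420

For Gamma(k, scale θ): mean = kθ, variance = kθ², so CV = 1/√k.
CV = SD/mean = 410/400 = 1.025, hence k = 1/CV² = 0.952.
Then θ = mean/k = 400/0.952 = 420.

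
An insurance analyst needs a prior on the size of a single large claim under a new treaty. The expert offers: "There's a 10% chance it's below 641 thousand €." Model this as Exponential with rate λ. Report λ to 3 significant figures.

λ ≈ 0.000164

P(T < 641.0) = 1 − e^(−λ·641.0) = 0.1, so λ = −ln(1−0.1)/641.0 = −ln(0.9)/641.0 = 0.000164.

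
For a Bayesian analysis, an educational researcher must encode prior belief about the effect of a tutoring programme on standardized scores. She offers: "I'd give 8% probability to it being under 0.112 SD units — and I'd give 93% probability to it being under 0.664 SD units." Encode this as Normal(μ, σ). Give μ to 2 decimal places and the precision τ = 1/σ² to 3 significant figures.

μ = 0.38, τ = 27.2

For Normal(μ,σ), the p-quantile is μ + z_p·σ. Here z_{0.08} = -1.405, z_{0.93} = 1.476.
So 0.112 = μ − 1.405σ and 0.664 = μ + 1.476σ.
Subtracting: σ = (0.664 − 0.112)/(1.476 − (-1.405)) = 0.19.
Then μ = 0.112 − (-1.405)·0.19 = 0.38.
Precision τ = 1/σ² = 1/0.1916² = 27.2.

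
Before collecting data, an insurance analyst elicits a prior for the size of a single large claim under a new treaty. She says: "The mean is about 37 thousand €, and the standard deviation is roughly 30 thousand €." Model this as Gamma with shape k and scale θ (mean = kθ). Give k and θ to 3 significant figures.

For Gamma(k, scale θ): mean = kθ, variance = kθ², so CV = 1/√k.
CV = SD/mean = 30/37 = 0.8108, hence k = 1/CV² = 1.52.
Then θ = mean/k = 37/1.52 = 24.3.

k ≈ 1.52, θ ≈ 24.3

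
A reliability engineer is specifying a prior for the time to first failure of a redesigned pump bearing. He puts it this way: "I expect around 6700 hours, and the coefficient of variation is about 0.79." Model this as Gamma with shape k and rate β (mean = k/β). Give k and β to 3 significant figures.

For Gamma(k, rate β): mean = k/β, variance = k/β², so CV = 1/√k.
CV = 0.79, hence k = 1/CV² = 1.6.
Then β = k/mean = 1.6/6700 = 0.000239.

k ≈ 1.6, β ≈ 0.000239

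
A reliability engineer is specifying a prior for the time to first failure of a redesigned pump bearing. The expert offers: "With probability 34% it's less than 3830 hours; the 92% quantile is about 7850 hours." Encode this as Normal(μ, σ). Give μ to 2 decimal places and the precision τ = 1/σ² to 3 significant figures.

For Normal(μ,σ), the p-quantile is μ + z_p·σ. Here z_{0.34} = -0.4125, z_{0.92} = 1.405.
So 3830 = μ − 0.4125σ and 7850 = μ + 1.405σ.
Subtracting: σ = (7850 − 3830)/(1.405 − (-0.4125)) = 2211.79.
Then μ = 3830 − (-0.4125)·2211.79 = 4742.28.
Precision τ = 1/σ² = 1/2212² = 2.04e-07.

μ = 4742.28, τ = 2.04e-07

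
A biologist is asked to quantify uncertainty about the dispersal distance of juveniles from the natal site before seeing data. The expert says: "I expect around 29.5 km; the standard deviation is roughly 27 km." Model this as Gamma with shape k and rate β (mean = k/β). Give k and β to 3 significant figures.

For Gamma(k, rate β): mean = k/β, variance = k/β², so CV = 1/√k.
CV = SD/mean = 27/29.5 = 0.9153, hence k = 1/CV² = 1.19.
Then β = k/mean = 1.19/29.5 = 0.0405.

k ≈ 1.19, β ≈ 0.0405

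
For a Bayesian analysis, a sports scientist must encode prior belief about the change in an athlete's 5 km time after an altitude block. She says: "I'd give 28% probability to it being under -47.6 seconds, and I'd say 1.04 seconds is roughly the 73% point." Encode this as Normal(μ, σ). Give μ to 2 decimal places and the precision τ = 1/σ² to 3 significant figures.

The p-quantile of Normal(μ,σ) is μ + z_p·σ, with z_{0.28} = -0.5828 and z_{0.73} = 0.6128.
Eliminate σ: μ = (z₂·x₁ − z₁·x₂)/(z₂ − z₁) = (0.6128·-47.6 − (-0.5828)·1.04)/1.196 = -23.89.
Then σ = (x₂ − x₁)/(z₂ − z₁) = (1.04 − -47.6)/1.196 = 40.68.
Precision τ = 1/σ² = 1/40.68² = 0.000604.

μ = -23.89, τ = 0.000604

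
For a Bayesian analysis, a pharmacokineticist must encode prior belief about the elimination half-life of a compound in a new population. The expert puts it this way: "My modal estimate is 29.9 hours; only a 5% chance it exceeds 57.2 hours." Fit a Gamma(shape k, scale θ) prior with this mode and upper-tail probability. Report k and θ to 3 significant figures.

k ≈ 7.6, θ ≈ 4.53

Gamma(k,θ) with k>1 has mode (k−1)θ, so θ = 29.9/(k−1).
Need P(X < 57.2) = 0.95 with θ tied to k this way. Start at k = 2, θ = 29.9: P(X<57.2) ≈ 0.570.
Too low — raise k to concentrate. Iterating converges to k ≈ 7.6.
Then θ = 29.9/(7.6−1) ≈ 4.53.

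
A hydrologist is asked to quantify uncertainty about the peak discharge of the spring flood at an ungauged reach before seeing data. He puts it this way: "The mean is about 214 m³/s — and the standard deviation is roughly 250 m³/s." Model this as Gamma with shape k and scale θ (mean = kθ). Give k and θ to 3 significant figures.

k ≈ 0.733, θ ≈ 292

For Gamma(k, scale θ): mean = kθ, variance = kθ², so CV = 1/√k.
CV = SD/mean = 250/214 = 1.168, hence k = 1/CV² = 0.733.
Then θ = mean/k = 214/0.733 = 292.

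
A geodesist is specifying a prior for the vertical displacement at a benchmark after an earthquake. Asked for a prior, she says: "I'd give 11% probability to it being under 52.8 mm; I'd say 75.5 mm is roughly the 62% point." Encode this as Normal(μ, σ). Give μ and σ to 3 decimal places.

μ = 70.974, σ = 14.817

For Normal(μ,σ), the p-quantile is μ + z_p·σ. Here z_{0.11} = -1.227, z_{0.62} = 0.3055.
So 52.8 = μ − 1.227σ and 75.5 = μ + 0.3055σ.
Subtracting: σ = (75.5 − 52.8)/(0.3055 − (-1.227)) = 14.817.
Then μ = 52.8 − (-1.227)·14.817 = 70.974.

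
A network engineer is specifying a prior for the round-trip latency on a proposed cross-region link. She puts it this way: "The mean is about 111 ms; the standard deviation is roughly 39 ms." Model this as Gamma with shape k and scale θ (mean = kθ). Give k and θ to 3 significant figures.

For Gamma(k, scale θ): mean = kθ, variance = kθ², so CV = 1/√k.
CV = SD/mean = 39/111 = 0.3514, hence k = 1/CV² = 8.1.
Then θ = mean/k = 111/8.1 = 13.7.

k ≈ 8.1, θ ≈ 13.7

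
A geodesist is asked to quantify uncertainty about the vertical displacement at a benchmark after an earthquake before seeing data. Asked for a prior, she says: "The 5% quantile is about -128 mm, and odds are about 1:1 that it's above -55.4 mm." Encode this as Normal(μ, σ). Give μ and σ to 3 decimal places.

The p-quantile of Normal(μ,σ) is μ + z_p·σ, with z_{0.05} = -1.645 and z_{0.5} = 0.
Eliminate σ: μ = (z₂·x₁ − z₁·x₂)/(z₂ − z₁) = (0·-128 − (-1.645)·-55.4)/1.645 = -55.400.
Then σ = (x₂ − x₁)/(z₂ − z₁) = (-55.4 − -128)/1.645 = 44.138.

μ = -55.400, σ = 44.138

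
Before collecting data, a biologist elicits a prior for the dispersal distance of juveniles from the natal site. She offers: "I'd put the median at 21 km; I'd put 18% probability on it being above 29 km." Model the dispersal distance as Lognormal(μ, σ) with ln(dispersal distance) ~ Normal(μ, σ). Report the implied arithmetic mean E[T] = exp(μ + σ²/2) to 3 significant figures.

If T ~ Lognormal(μ,σ) then ln T ~ Normal(μ,σ), so the p-quantile of ln T is μ + z_p·σ.
ln(21) = 3.045 and ln(29) = 3.367; z_{0.5} = 0, z_{0.82} = 0.9154.
σ = (3.367 − 3.045)/(0.9154 − (0)) = 0.353.
μ = 3.045 − (0)·0.353 = 3.045.
E[T] = exp(μ + σ²/2) = exp(3.045 + 0.0622) = 22.3 km.

E[T] ≈ 22.3 km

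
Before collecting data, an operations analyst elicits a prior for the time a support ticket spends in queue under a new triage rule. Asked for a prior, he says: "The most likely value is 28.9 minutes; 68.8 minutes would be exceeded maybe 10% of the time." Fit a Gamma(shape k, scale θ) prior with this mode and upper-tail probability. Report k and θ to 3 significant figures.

k ≈ 3.56, θ ≈ 11.3

Gamma(k,θ) with k>1 has mode (k−1)θ, so θ = 28.9/(k−1).
Need P(X < 68.8) = 0.9 with θ tied to k this way. Start at k = 2, θ = 28.9: P(X<68.8) ≈ 0.687.
Too low — raise k to concentrate. Iterating converges to k ≈ 3.56.
Then θ = 28.9/(3.56−1) ≈ 11.3.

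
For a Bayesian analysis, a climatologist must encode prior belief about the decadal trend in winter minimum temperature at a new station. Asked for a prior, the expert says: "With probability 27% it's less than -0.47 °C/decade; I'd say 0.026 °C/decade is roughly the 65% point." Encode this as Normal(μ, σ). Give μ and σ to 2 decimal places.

μ = -0.17, σ = 0.50

For Normal(μ,σ), the p-quantile is μ + z_p·σ. Here z_{0.27} = -0.6128, z_{0.65} = 0.3853.
So -0.47 = μ − 0.6128σ and 0.026 = μ + 0.3853σ.
Subtracting: σ = (0.026 − -0.47)/(0.3853 − (-0.6128)) = 0.50.
Then μ = -0.47 − (-0.6128)·0.50 = -0.17.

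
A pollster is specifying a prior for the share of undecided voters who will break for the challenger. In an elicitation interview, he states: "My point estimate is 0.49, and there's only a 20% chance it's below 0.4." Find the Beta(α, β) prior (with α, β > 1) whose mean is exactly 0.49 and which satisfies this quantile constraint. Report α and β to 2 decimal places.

α ≈ 10.79, β ≈ 11.24

With mean 0.49 fixed, write α = 0.49s, β = 0.51s where s = α+β.
Need P(θ < 0.4) = 0.2 under Beta(0.49s, 0.51s). Normal approximation: (q−m)/√(m(1−m)/s) ≈ z_{0.2} = -0.842, so s ≈ 0.49·0.51·(-0.842)²/(0.4−0.49)² = 21.9.
At s = 21.9: P(θ<0.4) ≈ 0.201. Adjusting to match 0.2 gives s ≈ 22.03.
So α = 0.49·22.03 ≈ 10.79, β = 0.51·22.03 ≈ 11.24.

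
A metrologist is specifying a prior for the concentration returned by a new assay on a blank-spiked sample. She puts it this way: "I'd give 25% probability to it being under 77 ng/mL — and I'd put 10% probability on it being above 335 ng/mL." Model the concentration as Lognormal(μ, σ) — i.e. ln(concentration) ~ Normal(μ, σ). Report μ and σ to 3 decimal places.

If T ~ Lognormal(μ,σ) then ln T ~ Normal(μ,σ), so the p-quantile of ln T is μ + z_p·σ.
ln(77) = 4.344 and ln(335) = 5.814; z_{0.25} = -0.6745, z_{0.9} = 1.282.
σ = (5.814 − 4.344)/(1.282 − (-0.6745)) = 0.752.
μ = 4.344 − (-0.6745)·0.752 = 4.851.

μ ≈ 4.851, σ ≈ 0.752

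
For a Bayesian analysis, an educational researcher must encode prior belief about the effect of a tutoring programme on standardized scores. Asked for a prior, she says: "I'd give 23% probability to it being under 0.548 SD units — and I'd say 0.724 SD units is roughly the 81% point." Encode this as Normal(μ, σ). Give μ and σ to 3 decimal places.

μ = 0.628, σ = 0.109

The p-quantile of Normal(μ,σ) is μ + z_p·σ, with z_{0.23} = -0.7388 and z_{0.81} = 0.8779.
Eliminate σ: μ = (z₂·x₁ − z₁·x₂)/(z₂ − z₁) = (0.8779·0.548 − (-0.7388)·0.724)/1.617 = 0.628.
Then σ = (x₂ − x₁)/(z₂ − z₁) = (0.724 − 0.548)/1.617 = 0.109.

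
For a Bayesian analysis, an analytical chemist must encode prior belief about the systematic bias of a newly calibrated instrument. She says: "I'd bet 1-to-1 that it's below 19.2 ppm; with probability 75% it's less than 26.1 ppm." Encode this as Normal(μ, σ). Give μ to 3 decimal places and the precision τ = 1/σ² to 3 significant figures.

For Normal(μ,σ), the p-quantile is μ + z_p·σ. Here z_{0.5} = 0, z_{0.75} = 0.6745.
So 19.2 = μ + 0σ and 26.1 = μ + 0.6745σ.
Subtracting: σ = (26.1 − 19.2)/(0.6745 − (0)) = 10.230.
Then μ = 19.2 − (0)·10.230 = 19.200.
Precision τ = 1/σ² = 1/10.23² = 0.00956.

μ = 19.200, τ = 0.00956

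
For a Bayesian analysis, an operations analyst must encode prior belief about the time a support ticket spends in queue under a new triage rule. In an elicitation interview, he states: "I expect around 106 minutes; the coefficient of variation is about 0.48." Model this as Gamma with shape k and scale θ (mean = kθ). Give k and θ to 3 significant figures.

For Gamma(k, scale θ): mean = kθ, variance = kθ², so CV = 1/√k.
CV = 0.48, hence k = 1/CV² = 4.34.
Then θ = mean/k = 106/4.34 = 24.4.

k ≈ 4.34, θ ≈ 24.4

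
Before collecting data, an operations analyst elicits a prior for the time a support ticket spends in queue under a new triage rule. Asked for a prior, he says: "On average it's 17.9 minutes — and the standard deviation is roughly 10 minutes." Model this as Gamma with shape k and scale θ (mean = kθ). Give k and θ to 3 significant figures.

k ≈ 3.2, θ ≈ 5.59

For Gamma(k, scale θ): mean = kθ, variance = kθ², so CV = 1/√k.
CV = SD/mean = 10/17.9 = 0.5587, hence k = 1/CV² = 3.2.
Then θ = mean/k = 17.9/3.2 = 5.59.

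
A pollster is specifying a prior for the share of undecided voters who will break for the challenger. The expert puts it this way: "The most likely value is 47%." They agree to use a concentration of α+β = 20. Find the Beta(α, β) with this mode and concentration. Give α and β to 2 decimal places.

For α,β > 1 the Beta mode is (α−1)/(α+β−2). With α+β = 20, the mode is (α−1)/18.
Set (α−1)/18 = 0.47 → α = 1 + 0.47·18 = 9.46.
β = 20 − α = 10.54.

α = 9.46, β = 10.54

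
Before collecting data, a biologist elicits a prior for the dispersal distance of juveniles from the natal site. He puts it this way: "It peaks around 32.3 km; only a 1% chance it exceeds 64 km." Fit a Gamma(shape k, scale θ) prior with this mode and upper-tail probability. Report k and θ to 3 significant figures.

k ≈ 11.5, θ ≈ 3.07

Gamma(k,θ) with k>1 has mode (k−1)θ, so θ = 32.3/(k−1).
Need P(X < 64) = 0.99 with θ tied to k this way. Start at k = 2, θ = 32.3: P(X<64) ≈ 0.589.
Too low — raise k to concentrate. Iterating converges to k ≈ 11.5.
Then θ = 32.3/(11.5−1) ≈ 3.07.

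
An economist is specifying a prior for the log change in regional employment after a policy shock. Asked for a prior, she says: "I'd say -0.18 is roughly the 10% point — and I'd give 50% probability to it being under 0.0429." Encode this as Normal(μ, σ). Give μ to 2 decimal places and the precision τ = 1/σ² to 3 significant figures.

μ = 0.04, τ = 33.1

The p-quantile of Normal(μ,σ) is μ + z_p·σ, with z_{0.1} = -1.282 and z_{0.5} = 0.
Eliminate σ: μ = (z₂·x₁ − z₁·x₂)/(z₂ − z₁) = (0·-0.18 − (-1.282)·0.0429)/1.282 = 0.04.
Then σ = (x₂ − x₁)/(z₂ − z₁) = (0.0429 − -0.18)/1.282 = 0.17.
Precision τ = 1/σ² = 1/0.1739² = 33.1.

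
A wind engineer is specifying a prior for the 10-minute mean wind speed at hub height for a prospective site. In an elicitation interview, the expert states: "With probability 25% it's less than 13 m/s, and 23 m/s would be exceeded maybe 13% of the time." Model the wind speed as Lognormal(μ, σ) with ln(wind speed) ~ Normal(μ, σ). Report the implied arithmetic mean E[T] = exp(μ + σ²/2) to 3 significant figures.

E[T] ≈ 16.9 m/s

If T ~ Lognormal(μ,σ) then ln T ~ Normal(μ,σ), so the p-quantile of ln T is μ + z_p·σ.
ln(13) = 2.565 and ln(23) = 3.135; z_{0.25} = -0.6745, z_{0.87} = 1.126.
σ = (3.135 − 2.565)/(1.126 − (-0.6745)) = 0.317.
μ = 2.565 − (-0.6745)·0.317 = 2.779.
E[T] = exp(μ + σ²/2) = exp(2.779 + 0.0502) = 16.9 m/s.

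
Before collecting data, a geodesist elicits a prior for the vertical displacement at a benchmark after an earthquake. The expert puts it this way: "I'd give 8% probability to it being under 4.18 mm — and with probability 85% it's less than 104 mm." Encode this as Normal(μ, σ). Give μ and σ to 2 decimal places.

The p-quantile of Normal(μ,σ) is μ + z_p·σ, with z_{0.08} = -1.405 and z_{0.85} = 1.036.
Eliminate σ: μ = (z₂·x₁ − z₁·x₂)/(z₂ − z₁) = (1.036·4.18 − (-1.405)·104)/2.442 = 61.63.
Then σ = (x₂ − x₁)/(z₂ − z₁) = (104 − 4.18)/2.442 = 40.88.

μ = 61.63, σ = 40.88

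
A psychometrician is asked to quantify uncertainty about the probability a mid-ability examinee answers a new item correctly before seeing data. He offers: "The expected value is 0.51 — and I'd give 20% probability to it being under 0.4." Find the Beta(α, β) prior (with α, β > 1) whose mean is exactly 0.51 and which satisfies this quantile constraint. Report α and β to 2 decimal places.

α ≈ 7.51, β ≈ 7.22

With mean 0.51 fixed, write α = 0.51s, β = 0.49s where s = α+β.
Need P(θ < 0.4) = 0.2 under Beta(0.51s, 0.49s). Normal approximation: (q−m)/√(m(1−m)/s) ≈ z_{0.2} = -0.842, so s ≈ 0.51·0.49·(-0.842)²/(0.4−0.51)² = 14.6.
At s = 14.6: P(θ<0.4) ≈ 0.201. Adjusting to match 0.2 gives s ≈ 14.73.
So α = 0.51·14.73 ≈ 7.51, β = 0.49·14.73 ≈ 7.22.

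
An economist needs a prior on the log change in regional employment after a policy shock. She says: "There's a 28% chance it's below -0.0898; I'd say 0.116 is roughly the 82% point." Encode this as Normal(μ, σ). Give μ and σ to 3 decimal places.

For Normal(μ,σ), the p-quantile is μ + z_p·σ. Here z_{0.28} = -0.5828, z_{0.82} = 0.9154.
So -0.0898 = μ − 0.5828σ and 0.116 = μ + 0.9154σ.
Subtracting: σ = (0.116 − -0.0898)/(0.9154 − (-0.5828)) = 0.137.
Then μ = -0.0898 − (-0.5828)·0.137 = -0.010.

μ = -0.010, σ = 0.137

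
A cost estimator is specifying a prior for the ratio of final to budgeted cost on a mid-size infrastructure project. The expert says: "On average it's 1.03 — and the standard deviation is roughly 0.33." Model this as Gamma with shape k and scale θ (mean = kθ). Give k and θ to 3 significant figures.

For Gamma(k, scale θ): mean = kθ, variance = kθ², so CV = 1/√k.
CV = SD/mean = 0.33/1.03 = 0.3204, hence k = 1/CV² = 9.74.
Then θ = mean/k = 1.03/9.74 = 0.106.

k ≈ 9.74, θ ≈ 0.106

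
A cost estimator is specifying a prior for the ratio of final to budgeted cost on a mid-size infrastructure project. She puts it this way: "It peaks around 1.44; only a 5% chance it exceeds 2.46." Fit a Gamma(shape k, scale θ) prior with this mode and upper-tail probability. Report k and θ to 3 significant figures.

Gamma(k,θ) with k>1 has mode (k−1)θ, so θ = 1.44/(k−1).
Need P(X < 2.46) = 0.95 with θ tied to k this way. Start at k = 2, θ = 1.44: P(X<2.46) ≈ 0.509.
Too low — raise k to concentrate. Iterating converges to k ≈ 10.7.
Then θ = 1.44/(10.7−1) ≈ 0.148.

k ≈ 10.7, θ ≈ 0.148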